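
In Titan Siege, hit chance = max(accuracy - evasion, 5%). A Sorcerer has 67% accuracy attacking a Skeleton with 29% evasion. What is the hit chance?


accuracy - evasion = 67 - 29 = 38
Apply floor: max(38, 5) = 38
Hit chance = 38%

38%


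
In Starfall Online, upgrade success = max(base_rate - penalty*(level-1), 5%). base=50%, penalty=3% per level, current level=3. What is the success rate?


raw_rate = 50 - 3 * (3 - 1)
= 50 - 3 * 2
= 50 - 6
= 44
Apply floor: max(44, 5) = 44%

44%


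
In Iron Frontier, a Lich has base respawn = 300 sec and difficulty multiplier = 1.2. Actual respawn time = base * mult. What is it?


Respawn time = base * multiplier
= 300 * 1.2
= 360.0 seconds

360.0 seconds


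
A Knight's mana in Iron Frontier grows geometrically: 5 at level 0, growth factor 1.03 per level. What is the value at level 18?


value = base * growth^level
= 5 * 1.03^18
= 5 * 1.702433
= 8.51

8.51 mana


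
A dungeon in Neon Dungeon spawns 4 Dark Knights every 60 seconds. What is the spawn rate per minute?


Spawns per minute = count * (60 / interval)
= 4 * (60 / 60)
= 4 * 1.0
= 4.0

4.0 per minute


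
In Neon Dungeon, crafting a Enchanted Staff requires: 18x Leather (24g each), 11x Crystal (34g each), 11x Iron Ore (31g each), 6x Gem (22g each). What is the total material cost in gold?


Cost breakdown:
  Leather: 18 * 24 = 432
  Crystal: 11 * 34 = 374
  Iron Ore: 11 * 31 = 341
  Gem: 6 * 22 = 132
Total = 432 + 374 + 341 + 132 = 1279

1279 gold


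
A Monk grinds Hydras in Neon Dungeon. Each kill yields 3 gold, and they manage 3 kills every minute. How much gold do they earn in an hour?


Gold per minute = 3 * 3 = 9
Gold per hour = 9 * 60 = 540

540 gold/hour


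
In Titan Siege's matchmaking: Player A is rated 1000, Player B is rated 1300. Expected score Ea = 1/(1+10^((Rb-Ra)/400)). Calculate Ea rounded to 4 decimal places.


Elo expected score: Ea = 1/(1 + 10^((Rb-Ra)/400))
Rb - Ra = 1300 - 1000 = 300
(Rb-Ra)/400 = 300/400 = 0.75
10^0.75 = 5.623413
Ea = 1/(1 + 5.623413) = 1/6.623413 = 0.1510

0.1510


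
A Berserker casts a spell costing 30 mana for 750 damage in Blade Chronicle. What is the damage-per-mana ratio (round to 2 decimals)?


Efficiency = damage / mana
= 750 / 30
= 25.00

25.00 dmg/mana


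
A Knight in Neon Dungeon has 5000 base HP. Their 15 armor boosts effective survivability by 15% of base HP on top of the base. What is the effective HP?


EHP = 5000 * (1 + 15/100)
= 5000 * (1 + 0.15)
= 5000 * 1.15
= 5750.0

5750.0 EHP


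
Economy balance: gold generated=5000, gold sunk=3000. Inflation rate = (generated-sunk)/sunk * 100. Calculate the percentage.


Net gold = 5000 - 3000 = 2000
Inflation rate = net / sunk * 100 = 2000 / 3000 * 100
= 0.666667 * 100
= 66.67%

66.67%


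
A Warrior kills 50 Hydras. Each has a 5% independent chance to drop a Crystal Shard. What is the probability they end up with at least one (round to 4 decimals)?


P(at least one) = 1 - P(none) = 1 - (1-p)^n
p = 5/100 = 0.05
1 - p = 0.95
(1 - p)^50 = 0.95^50 = 0.076945
P(at least one) = 1 - 0.076945 = 0.9231

0.9231


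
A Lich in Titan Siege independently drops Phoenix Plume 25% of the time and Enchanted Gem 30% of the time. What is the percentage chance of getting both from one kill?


For independent events, P(both) = P(A) * P(B)
= 25% * 30%
= 750 / 100 %
= 7.5%

7.5%


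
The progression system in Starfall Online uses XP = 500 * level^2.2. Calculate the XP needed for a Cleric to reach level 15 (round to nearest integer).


XP = 500 * level^2.2
Substitute level = 15:
XP = 500 * 15^2.2
= 500 * 386.7237
= 193362

193362 XP


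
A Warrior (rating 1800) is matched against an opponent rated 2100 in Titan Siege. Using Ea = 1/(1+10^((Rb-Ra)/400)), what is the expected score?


Elo expected score: Ea = 1/(1 + 10^((Rb-Ra)/400))
Rb - Ra = 2100 - 1800 = 300
(Rb-Ra)/400 = 300/400 = 0.75
10^0.75 = 5.623413
Ea = 1/(1 + 5.623413) = 1/6.623413 = 0.1510

0.1510


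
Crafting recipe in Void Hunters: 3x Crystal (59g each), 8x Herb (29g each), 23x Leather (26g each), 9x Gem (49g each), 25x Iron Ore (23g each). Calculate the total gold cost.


Cost breakdown:
  Crystal: 3 * 59 = 177
  Herb: 8 * 29 = 232
  Leather: 23 * 26 = 598
  Gem: 9 * 49 = 441
  Iron Ore: 25 * 23 = 575
Total = 177 + 232 + 598 + 441 + 575 = 2023

2023 gold


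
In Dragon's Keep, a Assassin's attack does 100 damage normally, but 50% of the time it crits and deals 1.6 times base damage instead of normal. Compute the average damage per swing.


E[dmg] = base * (1 + crit_chance * (crit_mult - 1))
cc as decimal = 50/100 = 0.5
cm - 1 = 1.6 - 1 = 0.6
Bonus factor = 0.5 * 0.6 = 0.3
Total multiplier = 1 + 0.3 = 1.3
Expected damage = 100 * 1.3 = 130.00

130.00 damage


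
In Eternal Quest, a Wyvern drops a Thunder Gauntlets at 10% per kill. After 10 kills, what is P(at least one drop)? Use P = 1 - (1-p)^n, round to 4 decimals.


P(at least one) = 1 - P(none) = 1 - (1-p)^n
p = 10/100 = 0.1
1 - p = 0.9
(1 - p)^10 = 0.9^10 = 0.348678
P(at least one) = 1 - 0.348678 = 0.6513

0.6513


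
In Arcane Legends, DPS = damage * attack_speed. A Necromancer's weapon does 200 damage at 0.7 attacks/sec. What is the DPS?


DPS = damage * attack_speed
= 200 * 0.7
= 140.0

140.0 DPS


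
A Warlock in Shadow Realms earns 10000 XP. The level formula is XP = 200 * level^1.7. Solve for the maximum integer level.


XP = 200 * level^1.7, so level = (XP / 200)^(1/1.7)
= (10000 / 200)^(1/1.7)
= 50.0^0.5882
= 9.9861
Floor: level = 9

level 9


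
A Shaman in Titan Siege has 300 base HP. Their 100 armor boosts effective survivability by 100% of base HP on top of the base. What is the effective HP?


EHP = 300 * (1 + 100/100)
= 300 * (1 + 1.0)
= 300 * 2.0
= 600.0

600.0 EHP


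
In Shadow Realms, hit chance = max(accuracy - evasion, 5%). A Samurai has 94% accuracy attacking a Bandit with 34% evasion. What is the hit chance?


accuracy - evasion = 94 - 34 = 60
Apply floor: max(60, 5) = 60
Hit chance = 60%

60%


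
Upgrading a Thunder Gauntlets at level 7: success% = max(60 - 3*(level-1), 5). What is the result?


raw_rate = 60 - 3 * (7 - 1)
= 60 - 3 * 6
= 60 - 18
= 42
Apply floor: max(42, 5) = 42%

42%


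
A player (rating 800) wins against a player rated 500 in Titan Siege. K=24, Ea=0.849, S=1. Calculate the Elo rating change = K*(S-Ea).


Elo update: delta = K * (S - Ea), where S = 1 (wins)
S - Ea = 1 - 0.849 = 0.151
Rating change = 24 * 0.151
= 3.62

3.62 rating points


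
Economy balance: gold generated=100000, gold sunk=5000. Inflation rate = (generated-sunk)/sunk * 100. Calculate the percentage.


Net gold = 100000 - 5000 = 95000
Inflation rate = net / sunk * 100 = 95000 / 5000 * 100
= 19.0 * 100
= 1900.00%

1900.00%


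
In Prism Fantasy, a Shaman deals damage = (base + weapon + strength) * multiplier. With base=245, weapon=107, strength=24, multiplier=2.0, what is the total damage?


Sum base + weapon + str = 245 + 107 + 24 = 376
Multiply by 2.0:
376 * 2.0 = 752.0

752.0 damage


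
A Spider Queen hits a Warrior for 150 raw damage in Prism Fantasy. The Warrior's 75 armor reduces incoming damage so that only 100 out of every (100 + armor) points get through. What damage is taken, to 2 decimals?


actual = 150 * 100 / (100 + 75)
= 150 * 100 / 175
= 15000 / 175
= 85.71

85.71 damage


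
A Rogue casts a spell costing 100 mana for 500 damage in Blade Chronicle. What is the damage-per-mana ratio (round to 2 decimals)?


Efficiency = damage / mana
= 500 / 100
= 5.00

5.00 dmg/mana


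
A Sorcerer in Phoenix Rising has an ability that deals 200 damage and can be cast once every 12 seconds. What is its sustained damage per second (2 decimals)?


DPS = damage / cooldown
= 200 / 12
= 16.67

16.67 DPS


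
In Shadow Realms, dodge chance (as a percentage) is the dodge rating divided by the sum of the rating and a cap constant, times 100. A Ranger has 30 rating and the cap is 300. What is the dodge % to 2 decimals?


dodge% = 30 / (30 + 300) * 100
= 30 / 330 * 100
= 0.090909 * 100
= 9.09%

9.09%


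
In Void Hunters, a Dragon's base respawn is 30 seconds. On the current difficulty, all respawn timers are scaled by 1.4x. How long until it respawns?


Respawn time = base * multiplier
= 30 * 1.4
= 42.0 seconds

42.0 seconds


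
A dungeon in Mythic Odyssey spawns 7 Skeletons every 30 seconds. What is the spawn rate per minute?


Spawns per minute = count * (60 / interval)
= 7 * (60 / 30)
= 7 * 2.0
= 14.0

14.0 per minute


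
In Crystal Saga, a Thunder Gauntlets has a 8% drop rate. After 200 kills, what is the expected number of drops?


Expected drops = kills * (drop_rate / 100)
= 200 * (8 / 100)
= 200 * 0.08
= 16.0

16.0 drops


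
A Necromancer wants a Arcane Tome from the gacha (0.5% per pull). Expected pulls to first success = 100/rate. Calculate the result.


Expected pulls for a geometric distribution = 1/p = 100 / rate%
= 100 / 0.5
= 200.0

200.0 pulls


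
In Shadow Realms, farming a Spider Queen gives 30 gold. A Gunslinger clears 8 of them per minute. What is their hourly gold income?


Gold per minute = 30 * 8 = 240
Gold per hour = 240 * 60 = 14400

14400 gold/hour


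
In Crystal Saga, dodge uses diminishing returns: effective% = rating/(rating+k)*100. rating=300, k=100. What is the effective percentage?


effective% = rating / (rating + k) * 100
= 300 / (300 + 100) * 100
= 300 / 400 * 100
= 0.75 * 100
= 75.00%

75.00%


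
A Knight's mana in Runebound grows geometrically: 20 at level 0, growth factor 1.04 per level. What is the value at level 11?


value = base * growth^level
= 20 * 1.04^11
= 20 * 1.539454
= 30.79

30.79 mana


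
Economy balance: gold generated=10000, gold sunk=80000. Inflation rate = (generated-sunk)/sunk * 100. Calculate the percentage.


Net gold = 10000 - 80000 = -70000
Inflation rate = net / sunk * 100 = -70000 / 80000 * 100
= -0.875 * 100
= -87.50%

-87.50%


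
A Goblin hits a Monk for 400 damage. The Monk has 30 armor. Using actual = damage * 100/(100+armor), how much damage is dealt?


actual = 400 * 100 / (100 + 30)
= 400 * 100 / 130
= 40000 / 130
= 307.69

307.69 damage


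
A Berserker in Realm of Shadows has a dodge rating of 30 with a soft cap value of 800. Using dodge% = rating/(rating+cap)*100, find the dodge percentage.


dodge% = 30 / (30 + 800) * 100
= 30 / 830 * 100
= 0.036145 * 100
= 3.61%

3.61%


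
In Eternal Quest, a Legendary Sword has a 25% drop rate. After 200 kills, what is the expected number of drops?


Expected drops = kills * (drop_rate / 100)
= 200 * (25 / 100)
= 200 * 0.25
= 50.0

50.0 drops


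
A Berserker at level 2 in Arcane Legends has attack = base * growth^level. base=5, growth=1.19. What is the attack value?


value = base * growth^level
= 5 * 1.19^2
= 5 * 1.4161
= 7.08

7.08 attack


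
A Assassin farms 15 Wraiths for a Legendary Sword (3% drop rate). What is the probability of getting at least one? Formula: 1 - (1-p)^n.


P(at least one) = 1 - P(none) = 1 - (1-p)^n
p = 3/100 = 0.03
1 - p = 0.97
(1 - p)^15 = 0.97^15 = 0.633251
P(at least one) = 1 - 0.633251 = 0.3667

0.3667


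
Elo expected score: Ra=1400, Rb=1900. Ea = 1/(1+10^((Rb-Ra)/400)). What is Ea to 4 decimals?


Elo expected score: Ea = 1/(1 + 10^((Rb-Ra)/400))
Rb - Ra = 1900 - 1400 = 500
(Rb-Ra)/400 = 500/400 = 1.25
10^1.25 = 17.782794
Ea = 1/(1 + 17.782794) = 1/18.782794 = 0.0532

0.0532


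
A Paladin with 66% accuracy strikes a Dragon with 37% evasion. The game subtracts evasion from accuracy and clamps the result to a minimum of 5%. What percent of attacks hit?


accuracy - evasion = 66 - 37 = 29
Apply floor: max(29, 5) = 29
Hit chance = 29%

29%


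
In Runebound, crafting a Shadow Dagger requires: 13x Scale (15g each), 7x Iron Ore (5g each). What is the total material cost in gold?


Cost breakdown:
  Scale: 13 * 15 = 195
  Iron Ore: 7 * 5 = 35
Total = 195 + 35 = 230

230 gold


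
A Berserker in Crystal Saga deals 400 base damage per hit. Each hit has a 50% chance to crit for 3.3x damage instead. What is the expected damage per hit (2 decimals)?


E[dmg] = base * (1 + crit_chance * (crit_mult - 1))
cc as decimal = 50/100 = 0.5
cm - 1 = 3.3 - 1 = 2.3
Bonus factor = 0.5 * 2.3 = 1.15
Total multiplier = 1 + 1.15 = 2.15
Expected damage = 400 * 2.15 = 860.00

860.00 damage


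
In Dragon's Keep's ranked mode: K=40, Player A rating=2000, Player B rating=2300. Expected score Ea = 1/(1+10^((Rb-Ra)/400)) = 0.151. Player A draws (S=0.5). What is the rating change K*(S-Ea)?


Elo update: delta = K * (S - Ea), where S = 0.5 (draws)
S - Ea = 0.5 - 0.151 = 0.349
Rating change = 40 * 0.349
= 13.96

13.96 rating points


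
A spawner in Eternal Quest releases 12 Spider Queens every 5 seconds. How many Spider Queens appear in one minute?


Spawns per minute = count * (60 / interval)
= 12 * (60 / 5)
= 12 * 12.0
= 144.0

144.0 per minute


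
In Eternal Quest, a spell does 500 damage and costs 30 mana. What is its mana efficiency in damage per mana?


Efficiency = damage / mana
= 500 / 30
= 16.67

16.67 dmg/mana


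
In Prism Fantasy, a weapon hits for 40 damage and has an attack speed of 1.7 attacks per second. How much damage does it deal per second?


DPS = damage * attack_speed
= 40 * 1.7
= 68.0

68.0 DPS


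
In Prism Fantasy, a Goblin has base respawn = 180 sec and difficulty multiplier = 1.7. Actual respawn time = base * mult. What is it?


Respawn time = base * multiplier
= 180 * 1.7
= 306.0 seconds

306.0 seconds


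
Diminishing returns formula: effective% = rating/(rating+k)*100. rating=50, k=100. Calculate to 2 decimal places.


effective% = rating / (rating + k) * 100
= 50 / (50 + 100) * 100
= 50 / 150 * 100
= 0.333333 * 100
= 33.33%

33.33%


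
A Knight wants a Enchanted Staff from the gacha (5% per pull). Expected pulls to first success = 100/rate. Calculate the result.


Expected pulls for a geometric distribution = 1/p = 100 / rate%
= 100 / 5
= 20.0

20.0 pulls


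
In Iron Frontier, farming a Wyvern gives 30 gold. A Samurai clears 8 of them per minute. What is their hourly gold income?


Gold per minute = 30 * 8 = 240
Gold per hour = 240 * 60 = 14400

14400 gold/hour


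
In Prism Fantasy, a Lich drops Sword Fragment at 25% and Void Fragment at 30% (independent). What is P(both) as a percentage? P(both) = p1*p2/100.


For independent events, P(both) = P(A) * P(B)
= 25% * 30%
= 750 / 100 %
= 7.5%

7.5%


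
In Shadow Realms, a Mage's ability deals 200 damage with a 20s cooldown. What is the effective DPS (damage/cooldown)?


DPS = damage / cooldown
= 200 / 20
= 10.00

10.00 DPS


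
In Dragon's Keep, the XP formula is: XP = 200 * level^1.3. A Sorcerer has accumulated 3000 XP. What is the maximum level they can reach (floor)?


XP = 200 * level^1.3, so level = (XP / 200)^(1/1.3)
= (3000 / 200)^(1/1.3)
= 15.0^0.7692
= 8.0294
Floor: level = 8

level 8


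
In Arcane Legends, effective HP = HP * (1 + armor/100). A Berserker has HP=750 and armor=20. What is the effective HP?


EHP = 750 * (1 + 20/100)
= 750 * (1 + 0.2)
= 750 * 1.2
= 900.0

900.0 EHP


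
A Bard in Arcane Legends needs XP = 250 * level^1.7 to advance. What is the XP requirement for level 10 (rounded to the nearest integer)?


XP = 250 * level^1.7
Substitute level = 10:
XP = 250 * 10^1.7
= 250 * 50.1187
= 12530

12530 XP


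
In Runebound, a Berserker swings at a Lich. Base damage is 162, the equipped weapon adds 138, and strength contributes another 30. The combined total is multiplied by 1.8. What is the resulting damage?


Sum base + weapon + str = 162 + 138 + 30 = 330
Multiply by 1.8:
330 * 1.8 = 594.0

594.0 damage


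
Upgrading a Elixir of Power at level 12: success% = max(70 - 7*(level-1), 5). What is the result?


raw_rate = 70 - 7 * (12 - 1)
= 70 - 7 * 11
= 70 - 77
= -7
Apply floor: max(-7, 5) = 5%

5%


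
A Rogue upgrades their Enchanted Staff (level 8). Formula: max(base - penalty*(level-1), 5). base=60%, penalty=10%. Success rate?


raw_rate = 60 - 10 * (8 - 1)
= 60 - 10 * 7
= 60 - 70
= -10
Apply floor: max(-10, 5) = 5%

5%


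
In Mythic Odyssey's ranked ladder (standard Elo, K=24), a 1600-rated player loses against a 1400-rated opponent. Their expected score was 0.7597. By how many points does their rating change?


Elo update: delta = K * (S - Ea), where S = 0 (loses)
S - Ea = 0 - 0.7597 = -0.7597
Rating change = 24 * -0.7597
= -18.23

-18.23 rating points


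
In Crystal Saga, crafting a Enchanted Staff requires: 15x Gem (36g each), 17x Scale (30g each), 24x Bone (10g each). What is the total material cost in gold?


Cost breakdown:
  Gem: 15 * 36 = 540
  Scale: 17 * 30 = 510
  Bone: 24 * 10 = 240
Total = 540 + 510 + 240 = 1290

1290 gold


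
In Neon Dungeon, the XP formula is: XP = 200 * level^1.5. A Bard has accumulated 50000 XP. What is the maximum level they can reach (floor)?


XP = 200 * level^1.5, so level = (XP / 200)^(1/1.5)
= (50000 / 200)^(1/1.5)
= 250.0^0.6667
= 39.685
Floor: level = 39

level 39


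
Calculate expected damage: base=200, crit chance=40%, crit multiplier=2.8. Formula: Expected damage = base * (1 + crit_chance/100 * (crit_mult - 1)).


E[dmg] = base * (1 + crit_chance * (crit_mult - 1))
cc as decimal = 40/100 = 0.4
cm - 1 = 2.8 - 1 = 1.8
Bonus factor = 0.4 * 1.8 = 0.72
Total multiplier = 1 + 0.72 = 1.72
Expected damage = 200 * 1.72 = 344.00

344.00 damage


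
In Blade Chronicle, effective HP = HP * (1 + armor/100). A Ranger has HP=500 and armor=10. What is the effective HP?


EHP = 500 * (1 + 10/100)
= 500 * (1 + 0.1)
= 500 * 1.1
= 550.0

550.0 EHP


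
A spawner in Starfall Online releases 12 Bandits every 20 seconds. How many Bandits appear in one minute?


Spawns per minute = count * (60 / interval)
= 12 * (60 / 20)
= 12 * 3.0
= 36.0

36.0 per minute


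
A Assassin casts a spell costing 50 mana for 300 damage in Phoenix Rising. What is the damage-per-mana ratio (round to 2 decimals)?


Efficiency = damage / mana
= 300 / 50
= 6.00

6.00 dmg/mana


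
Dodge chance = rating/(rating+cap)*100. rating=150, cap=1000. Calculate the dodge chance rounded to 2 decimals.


dodge% = 150 / (150 + 1000) * 100
= 150 / 1150 * 100
= 0.130435 * 100
= 13.04%

13.04%


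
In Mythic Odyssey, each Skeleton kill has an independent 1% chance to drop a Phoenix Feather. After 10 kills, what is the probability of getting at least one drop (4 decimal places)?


P(at least one) = 1 - P(none) = 1 - (1-p)^n
p = 1/100 = 0.01
1 - p = 0.99
(1 - p)^10 = 0.99^10 = 0.904382
P(at least one) = 1 - 0.904382 = 0.0956

0.0956


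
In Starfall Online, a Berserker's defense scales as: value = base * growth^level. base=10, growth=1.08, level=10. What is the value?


value = base * growth^level
= 10 * 1.08^10
= 10 * 2.158925
= 21.59

21.59 defense


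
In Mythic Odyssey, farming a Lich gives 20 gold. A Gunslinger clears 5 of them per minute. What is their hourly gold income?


Gold per minute = 20 * 5 = 100
Gold per hour = 100 * 60 = 6000

6000 gold/hour


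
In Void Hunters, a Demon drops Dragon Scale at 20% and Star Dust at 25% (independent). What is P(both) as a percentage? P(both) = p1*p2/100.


For independent events, P(both) = P(A) * P(B)
= 20% * 25%
= 500 / 100 %
= 5.0%

5.0%


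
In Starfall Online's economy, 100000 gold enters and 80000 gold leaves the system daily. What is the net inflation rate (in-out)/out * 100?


Net gold = 100000 - 80000 = 20000
Inflation rate = net / sunk * 100 = 20000 / 80000 * 100
= 0.25 * 100
= 25.00%

25.00%


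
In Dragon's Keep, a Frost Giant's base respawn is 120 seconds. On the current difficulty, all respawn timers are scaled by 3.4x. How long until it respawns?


Respawn time = base * multiplier
= 120 * 3.4
= 408.0 seconds

408.0 seconds


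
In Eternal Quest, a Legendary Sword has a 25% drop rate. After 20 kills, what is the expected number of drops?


Expected drops = kills * (drop_rate / 100)
= 20 * (25 / 100)
= 20 * 0.25
= 5.0

5.0 drops


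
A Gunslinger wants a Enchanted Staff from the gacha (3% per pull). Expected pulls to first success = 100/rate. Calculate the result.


Expected pulls for a geometric distribution = 1/p = 100 / rate%
= 100 / 3
= 33.33

33.33 pulls


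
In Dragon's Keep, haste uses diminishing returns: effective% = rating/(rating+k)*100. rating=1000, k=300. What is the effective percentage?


effective% = rating / (rating + k) * 100
= 1000 / (1000 + 300) * 100
= 1000 / 1300 * 100
= 0.769231 * 100
= 76.92%

76.92%


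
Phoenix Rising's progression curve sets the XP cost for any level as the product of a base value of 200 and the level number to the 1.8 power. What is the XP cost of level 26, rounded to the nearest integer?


XP = 200 * level^1.8
Substitute level = 26:
XP = 200 * 26^1.8
= 200 * 352.3319
= 70466

70466 XP


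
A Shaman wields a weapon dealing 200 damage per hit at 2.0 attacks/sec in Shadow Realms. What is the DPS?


DPS = damage * attack_speed
= 200 * 2.0
= 400.0

400.0 DPS


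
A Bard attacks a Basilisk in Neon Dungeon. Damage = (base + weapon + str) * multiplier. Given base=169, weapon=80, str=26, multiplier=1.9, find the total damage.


Sum base + weapon + str = 169 + 80 + 26 = 275
Multiply by 1.9:
275 * 1.9 = 522.5

522.5 damage


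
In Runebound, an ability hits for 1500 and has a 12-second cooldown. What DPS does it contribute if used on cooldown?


DPS = damage / cooldown
= 1500 / 12
= 125.00

125.00 DPS


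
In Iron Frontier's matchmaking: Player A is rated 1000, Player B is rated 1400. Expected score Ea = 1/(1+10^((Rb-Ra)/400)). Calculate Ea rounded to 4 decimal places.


Elo expected score: Ea = 1/(1 + 10^((Rb-Ra)/400))
Rb - Ra = 1400 - 1000 = 400
(Rb-Ra)/400 = 400/400 = 1.0
10^1.0 = 10.0
Ea = 1/(1 + 10.0) = 1/11.0 = 0.0909

0.0909


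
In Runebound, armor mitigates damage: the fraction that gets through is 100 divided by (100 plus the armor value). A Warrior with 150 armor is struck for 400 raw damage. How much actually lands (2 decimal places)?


actual = 400 * 100 / (100 + 150)
= 400 * 100 / 250
= 40000 / 250
= 160.00

160.00 damage


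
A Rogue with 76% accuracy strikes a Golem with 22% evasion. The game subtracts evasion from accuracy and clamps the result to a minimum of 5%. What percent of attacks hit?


accuracy - evasion = 76 - 22 = 54
Apply floor: max(54, 5) = 54
Hit chance = 54%

54%


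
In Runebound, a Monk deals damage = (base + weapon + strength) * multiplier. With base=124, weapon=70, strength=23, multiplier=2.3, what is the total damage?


Sum base + weapon + str = 124 + 70 + 23 = 217
Multiply by 2.3:
217 * 2.3 = 499.1

499.1 damage


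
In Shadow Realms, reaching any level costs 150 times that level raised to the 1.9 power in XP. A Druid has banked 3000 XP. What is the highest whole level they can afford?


XP = 150 * level^1.9, so level = (XP / 150)^(1/1.9)
= (3000 / 150)^(1/1.9)
= 20.0^0.5263
= 4.839
Floor: level = 4

level 4


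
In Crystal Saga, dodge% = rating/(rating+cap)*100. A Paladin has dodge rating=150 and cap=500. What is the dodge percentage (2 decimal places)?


dodge% = 150 / (150 + 500) * 100
= 150 / 650 * 100
= 0.230769 * 100
= 23.08%

23.08%


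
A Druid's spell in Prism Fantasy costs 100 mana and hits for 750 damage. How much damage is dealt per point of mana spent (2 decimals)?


Efficiency = damage / mana
= 750 / 100
= 7.50

7.50 dmg/mana


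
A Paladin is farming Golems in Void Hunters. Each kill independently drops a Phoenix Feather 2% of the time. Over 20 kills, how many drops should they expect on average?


Expected drops = kills * (drop_rate / 100)
= 20 * (2 / 100)
= 20 * 0.02
= 0.4

0.4 drops


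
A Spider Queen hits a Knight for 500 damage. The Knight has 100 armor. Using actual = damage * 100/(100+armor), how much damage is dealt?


actual = 500 * 100 / (100 + 100)
= 500 * 100 / 200
= 50000 / 200
= 250.00

250.00 damage


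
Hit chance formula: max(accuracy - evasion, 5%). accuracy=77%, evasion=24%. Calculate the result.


accuracy - evasion = 77 - 24 = 53
Apply floor: max(53, 5) = 53
Hit chance = 53%

53%


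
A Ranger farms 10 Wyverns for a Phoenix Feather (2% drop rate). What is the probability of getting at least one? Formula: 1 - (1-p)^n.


P(at least one) = 1 - P(none) = 1 - (1-p)^n
p = 2/100 = 0.02
1 - p = 0.98
(1 - p)^10 = 0.98^10 = 0.817073
P(at least one) = 1 - 0.817073 = 0.1829

0.1829


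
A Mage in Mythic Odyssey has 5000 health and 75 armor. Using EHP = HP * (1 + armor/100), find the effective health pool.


EHP = 5000 * (1 + 75/100)
= 5000 * (1 + 0.75)
= 5000 * 1.75
= 8750.0

8750.0 EHP


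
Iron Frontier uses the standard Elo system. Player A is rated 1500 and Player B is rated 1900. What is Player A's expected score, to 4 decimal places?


Elo expected score: Ea = 1/(1 + 10^((Rb-Ra)/400))
Rb - Ra = 1900 - 1500 = 400
(Rb-Ra)/400 = 400/400 = 1.0
10^1.0 = 10.0
Ea = 1/(1 + 10.0) = 1/11.0 = 0.0909

0.0909


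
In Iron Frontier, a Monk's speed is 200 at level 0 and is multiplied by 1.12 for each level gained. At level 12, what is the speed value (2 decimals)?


value = base * growth^level
= 200 * 1.12^12
= 200 * 3.895976
= 779.20

779.20 speed


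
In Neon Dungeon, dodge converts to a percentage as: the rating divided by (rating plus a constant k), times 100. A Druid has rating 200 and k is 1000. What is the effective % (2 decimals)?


effective% = rating / (rating + k) * 100
= 200 / (200 + 1000) * 100
= 200 / 1200 * 100
= 0.166667 * 100
= 16.67%

16.67%


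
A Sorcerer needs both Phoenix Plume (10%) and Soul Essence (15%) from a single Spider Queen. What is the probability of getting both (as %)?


For independent events, P(both) = P(A) * P(B)
= 10% * 15%
= 150 / 100 %
= 1.5%

1.5%


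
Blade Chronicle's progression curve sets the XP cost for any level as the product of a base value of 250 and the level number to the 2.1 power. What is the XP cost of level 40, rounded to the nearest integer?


XP = 250 * level^2.1
Substitute level = 40:
XP = 250 * 40^2.1
= 250 * 2313.8009
= 578450

578450 XP


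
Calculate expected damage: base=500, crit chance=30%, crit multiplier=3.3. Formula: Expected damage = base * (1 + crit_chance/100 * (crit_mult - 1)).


E[dmg] = base * (1 + crit_chance * (crit_mult - 1))
cc as decimal = 30/100 = 0.3
cm - 1 = 3.3 - 1 = 2.3
Bonus factor = 0.3 * 2.3 = 0.69
Total multiplier = 1 + 0.69 = 1.69
Expected damage = 500 * 1.69 = 845.00

845.00 damage


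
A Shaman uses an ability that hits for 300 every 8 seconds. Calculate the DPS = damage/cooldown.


DPS = damage / cooldown
= 300 / 8
= 37.50

37.50 DPS


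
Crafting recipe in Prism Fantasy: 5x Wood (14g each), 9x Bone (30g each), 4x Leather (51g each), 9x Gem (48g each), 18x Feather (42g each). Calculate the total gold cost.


Cost breakdown:
  Wood: 5 * 14 = 70
  Bone: 9 * 30 = 270
  Leather: 4 * 51 = 204
  Gem: 9 * 48 = 432
  Feather: 18 * 42 = 756
Total = 70 + 270 + 204 + 432 + 756 = 1732

1732 gold


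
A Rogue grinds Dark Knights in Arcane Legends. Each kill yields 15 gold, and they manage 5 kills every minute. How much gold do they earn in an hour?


Gold per minute = 15 * 5 = 75
Gold per hour = 75 * 60 = 4500

4500 gold/hour


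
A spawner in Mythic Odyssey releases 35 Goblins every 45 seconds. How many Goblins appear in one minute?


Spawns per minute = count * (60 / interval)
= 35 * (60 / 45)
= 35 * 1.3333
= 46.67

46.67 per minute


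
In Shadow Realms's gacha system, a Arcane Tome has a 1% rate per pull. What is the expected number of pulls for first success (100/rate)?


Expected pulls for a geometric distribution = 1/p = 100 / rate%
= 100 / 1
= 100.0

100.0 pulls


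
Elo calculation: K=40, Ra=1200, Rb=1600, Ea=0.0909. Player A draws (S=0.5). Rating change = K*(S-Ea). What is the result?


Elo update: delta = K * (S - Ea), where S = 0.5 (draws)
S - Ea = 0.5 - 0.0909 = 0.4091
Rating change = 40 * 0.4091
= 16.36

16.36 rating points


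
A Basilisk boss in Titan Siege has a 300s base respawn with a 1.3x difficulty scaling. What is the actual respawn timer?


Respawn time = base * multiplier
= 300 * 1.3
= 390.0 seconds

390.0 seconds


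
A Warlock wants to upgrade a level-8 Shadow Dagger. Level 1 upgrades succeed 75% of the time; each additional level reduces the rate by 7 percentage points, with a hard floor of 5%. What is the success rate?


raw_rate = 75 - 7 * (8 - 1)
= 75 - 7 * 7
= 75 - 49
= 26
Apply floor: max(26, 5) = 26%

26%


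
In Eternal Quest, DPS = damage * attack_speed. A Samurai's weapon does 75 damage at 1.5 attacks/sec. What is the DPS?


DPS = damage * attack_speed
= 75 * 1.5
= 112.5

112.5 DPS


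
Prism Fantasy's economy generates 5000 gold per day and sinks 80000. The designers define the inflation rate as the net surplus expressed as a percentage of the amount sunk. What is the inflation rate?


Net gold = 5000 - 80000 = -75000
Inflation rate = net / sunk * 100 = -75000 / 80000 * 100
= -0.9375 * 100
= -93.75%

-93.75%


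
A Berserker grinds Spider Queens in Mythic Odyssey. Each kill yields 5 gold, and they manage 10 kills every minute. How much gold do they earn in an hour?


Gold per minute = 5 * 10 = 50
Gold per hour = 50 * 60 = 3000

3000 gold/hour


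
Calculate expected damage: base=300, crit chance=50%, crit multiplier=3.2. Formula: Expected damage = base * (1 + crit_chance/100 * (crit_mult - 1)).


E[dmg] = base * (1 + crit_chance * (crit_mult - 1))
cc as decimal = 50/100 = 0.5
cm - 1 = 3.2 - 1 = 2.2
Bonus factor = 0.5 * 2.2 = 1.1
Total multiplier = 1 + 1.1 = 2.1
Expected damage = 300 * 2.1 = 630.00

630.00 damage


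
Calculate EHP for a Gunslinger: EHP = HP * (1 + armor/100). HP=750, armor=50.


EHP = 750 * (1 + 50/100)
= 750 * (1 + 0.5)
= 750 * 1.5
= 1125.0

1125.0 EHP


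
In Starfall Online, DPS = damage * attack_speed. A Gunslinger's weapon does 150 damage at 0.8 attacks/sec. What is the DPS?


DPS = damage * attack_speed
= 150 * 0.8
= 120.0

120.0 DPS


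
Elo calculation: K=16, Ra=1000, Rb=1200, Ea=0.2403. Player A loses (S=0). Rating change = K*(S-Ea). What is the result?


Elo update: delta = K * (S - Ea), where S = 0 (loses)
S - Ea = 0 - 0.2403 = -0.2403
Rating change = 16 * -0.2403
= -3.84

-3.84 rating points


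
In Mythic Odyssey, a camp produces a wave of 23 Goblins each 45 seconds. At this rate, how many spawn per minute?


Spawns per minute = count * (60 / interval)
= 23 * (60 / 45)
= 23 * 1.3333
= 30.67

30.67 per minute


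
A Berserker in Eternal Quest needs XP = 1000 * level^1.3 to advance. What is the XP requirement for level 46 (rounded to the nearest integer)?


XP = 1000 * level^1.3
Substitute level = 46:
XP = 1000 * 46^1.3
= 1000 * 145.0725
= 145073

145073 XP


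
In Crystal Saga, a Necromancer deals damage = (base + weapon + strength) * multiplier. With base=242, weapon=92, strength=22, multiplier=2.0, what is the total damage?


Sum base + weapon + str = 242 + 92 + 22 = 356
Multiply by 2.0:
356 * 2.0 = 712.0

712.0 damage


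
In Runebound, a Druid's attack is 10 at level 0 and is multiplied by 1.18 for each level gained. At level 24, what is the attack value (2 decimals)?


value = base * growth^level
= 10 * 1.18^24
= 10 * 53.109006
= 531.09

531.09 attack


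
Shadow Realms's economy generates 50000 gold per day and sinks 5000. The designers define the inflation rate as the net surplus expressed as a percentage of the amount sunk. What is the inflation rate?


Net gold = 50000 - 5000 = 45000
Inflation rate = net / sunk * 100 = 45000 / 5000 * 100
= 9.0 * 100
= 900.00%

900.00%


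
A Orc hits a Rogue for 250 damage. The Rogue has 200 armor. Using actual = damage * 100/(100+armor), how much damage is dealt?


actual = 250 * 100 / (100 + 200)
= 250 * 100 / 300
= 25000 / 300
= 83.33

83.33 damage


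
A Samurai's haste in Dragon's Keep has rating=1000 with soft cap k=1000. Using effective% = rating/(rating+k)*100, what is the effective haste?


effective% = rating / (rating + k) * 100
= 1000 / (1000 + 1000) * 100
= 1000 / 2000 * 100
= 0.5 * 100
= 50.00%

50.00%


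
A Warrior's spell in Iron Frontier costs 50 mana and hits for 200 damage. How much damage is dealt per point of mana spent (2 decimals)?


Efficiency = damage / mana
= 200 / 50
= 4.00

4.00 dmg/mana


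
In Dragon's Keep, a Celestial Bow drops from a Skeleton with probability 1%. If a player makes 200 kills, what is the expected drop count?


Expected drops = kills * (drop_rate / 100)
= 200 * (1 / 100)
= 200 * 0.01
= 2.0

2.0 drops


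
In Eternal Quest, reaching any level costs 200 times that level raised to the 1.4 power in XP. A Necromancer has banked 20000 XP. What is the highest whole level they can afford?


XP = 200 * level^1.4, so level = (XP / 200)^(1/1.4)
= (20000 / 200)^(1/1.4)
= 100.0^0.7143
= 26.827
Floor: level = 26

level 26


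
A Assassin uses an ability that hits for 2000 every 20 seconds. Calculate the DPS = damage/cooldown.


DPS = damage / cooldown
= 2000 / 20
= 100.00

100.00 DPS


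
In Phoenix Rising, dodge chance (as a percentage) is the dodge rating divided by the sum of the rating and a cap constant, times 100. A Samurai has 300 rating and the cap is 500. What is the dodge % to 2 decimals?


dodge% = 300 / (300 + 500) * 100
= 300 / 800 * 100
= 0.375 * 100
= 37.50%

37.50%


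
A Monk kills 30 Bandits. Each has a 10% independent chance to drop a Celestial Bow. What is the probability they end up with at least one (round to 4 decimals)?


P(at least one) = 1 - P(none) = 1 - (1-p)^n
p = 10/100 = 0.1
1 - p = 0.9
(1 - p)^30 = 0.9^30 = 0.042391
P(at least one) = 1 - 0.042391 = 0.9576

0.9576


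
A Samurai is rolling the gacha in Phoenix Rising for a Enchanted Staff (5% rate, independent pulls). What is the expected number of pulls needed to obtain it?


Expected pulls for a geometric distribution = 1/p = 100 / rate%
= 100 / 5
= 20.0

20.0 pulls


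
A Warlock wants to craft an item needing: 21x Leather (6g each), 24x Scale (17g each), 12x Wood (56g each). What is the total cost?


Cost breakdown:
  Leather: 21 * 6 = 126
  Scale: 24 * 17 = 408
  Wood: 12 * 56 = 672
Total = 126 + 408 + 672 = 1206

1206 gold


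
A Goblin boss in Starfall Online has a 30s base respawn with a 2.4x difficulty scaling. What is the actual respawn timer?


Respawn time = base * multiplier
= 30 * 2.4
= 72.0 seconds

72.0 seconds


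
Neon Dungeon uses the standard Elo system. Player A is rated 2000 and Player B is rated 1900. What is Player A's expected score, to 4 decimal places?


Elo expected score: Ea = 1/(1 + 10^((Rb-Ra)/400))
Rb - Ra = 1900 - 2000 = -100
(Rb-Ra)/400 = -100/400 = -0.25
10^-0.25 = 0.562341
Ea = 1/(1 + 0.562341) = 1/1.562341 = 0.6401

0.6401


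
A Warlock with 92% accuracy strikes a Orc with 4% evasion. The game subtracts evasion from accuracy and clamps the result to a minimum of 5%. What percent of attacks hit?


accuracy - evasion = 92 - 4 = 88
Apply floor: max(88, 5) = 88
Hit chance = 88%

88%


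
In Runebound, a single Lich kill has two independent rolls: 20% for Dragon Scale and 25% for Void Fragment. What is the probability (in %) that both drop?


For independent events, P(both) = P(A) * P(B)
= 20% * 25%
= 500 / 100 %
= 5.0%

5.0%


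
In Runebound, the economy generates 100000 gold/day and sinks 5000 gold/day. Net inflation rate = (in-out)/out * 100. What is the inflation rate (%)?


Net gold = 100000 - 5000 = 95000
Inflation rate = net / sunk * 100 = 95000 / 5000 * 100
= 19.0 * 100
= 1900.00%

1900.00%


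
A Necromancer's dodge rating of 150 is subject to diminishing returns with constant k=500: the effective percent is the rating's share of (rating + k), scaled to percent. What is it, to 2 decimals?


effective% = rating / (rating + k) * 100
= 150 / (150 + 500) * 100
= 150 / 650 * 100
= 0.230769 * 100
= 23.08%

23.08%


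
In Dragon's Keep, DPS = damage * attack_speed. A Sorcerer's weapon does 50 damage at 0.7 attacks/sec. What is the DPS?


DPS = damage * attack_speed
= 50 * 0.7
= 35.0

35.0 DPS


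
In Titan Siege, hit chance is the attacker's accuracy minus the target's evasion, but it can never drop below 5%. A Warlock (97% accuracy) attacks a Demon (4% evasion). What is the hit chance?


accuracy - evasion = 97 - 4 = 93
Apply floor: max(93, 5) = 93
Hit chance = 93%

93%


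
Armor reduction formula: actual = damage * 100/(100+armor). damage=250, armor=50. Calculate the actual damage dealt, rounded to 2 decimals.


actual = 250 * 100 / (100 + 50)
= 250 * 100 / 150
= 25000 / 150
= 166.67

166.67 damage


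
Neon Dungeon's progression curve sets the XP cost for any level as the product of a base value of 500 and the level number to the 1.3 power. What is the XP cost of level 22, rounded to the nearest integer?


XP = 500 * level^1.3
Substitute level = 22:
XP = 500 * 22^1.3
= 500 * 55.6096
= 27805

27805 XP


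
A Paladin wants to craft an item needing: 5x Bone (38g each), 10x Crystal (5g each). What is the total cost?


Cost breakdown:
  Bone: 5 * 38 = 190
  Crystal: 10 * 5 = 50
Total = 190 + 50 = 240

240 gold


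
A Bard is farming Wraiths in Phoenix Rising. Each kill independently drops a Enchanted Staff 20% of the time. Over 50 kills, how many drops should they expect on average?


Expected drops = kills * (drop_rate / 100)
= 50 * (20 / 100)
= 50 * 0.2
= 10.0

10.0 drops


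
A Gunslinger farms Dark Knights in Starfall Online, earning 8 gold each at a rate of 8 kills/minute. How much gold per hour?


Gold per minute = 8 * 8 = 64
Gold per hour = 64 * 60 = 3840

3840 gold/hour


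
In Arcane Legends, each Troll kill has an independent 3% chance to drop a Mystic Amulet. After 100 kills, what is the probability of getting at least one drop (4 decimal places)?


P(at least one) = 1 - P(none) = 1 - (1-p)^n
p = 3/100 = 0.03
1 - p = 0.97
(1 - p)^100 = 0.97^100 = 0.047553
P(at least one) = 1 - 0.047553 = 0.9524

0.9524


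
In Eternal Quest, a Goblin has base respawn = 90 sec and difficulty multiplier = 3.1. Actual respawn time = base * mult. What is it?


Respawn time = base * multiplier
= 90 * 3.1
= 279.0 seconds

279.0 seconds


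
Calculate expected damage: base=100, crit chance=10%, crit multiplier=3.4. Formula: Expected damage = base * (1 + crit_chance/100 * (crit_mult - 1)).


E[dmg] = base * (1 + crit_chance * (crit_mult - 1))
cc as decimal = 10/100 = 0.1
cm - 1 = 3.4 - 1 = 2.4
Bonus factor = 0.1 * 2.4 = 0.24
Total multiplier = 1 + 0.24 = 1.24
Expected damage = 100 * 1.24 = 124.00

124.00 damage


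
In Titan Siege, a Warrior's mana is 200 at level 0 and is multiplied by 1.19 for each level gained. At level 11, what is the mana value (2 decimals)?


value = base * growth^level
= 200 * 1.19^11
= 200 * 6.776674
= 1355.33

1355.33 mana


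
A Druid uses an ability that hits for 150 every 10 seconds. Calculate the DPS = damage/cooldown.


DPS = damage / cooldown
= 150 / 10
= 15.00

15.00 DPS


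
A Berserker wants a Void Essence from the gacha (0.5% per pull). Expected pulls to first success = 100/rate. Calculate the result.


Expected pulls for a geometric distribution = 1/p = 100 / rate%
= 100 / 0.5
= 200.0

200.0 pulls


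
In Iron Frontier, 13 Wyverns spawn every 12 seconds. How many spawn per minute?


Spawns per minute = count * (60 / interval)
= 13 * (60 / 12)
= 13 * 5.0
= 65.0

65.0 per minute


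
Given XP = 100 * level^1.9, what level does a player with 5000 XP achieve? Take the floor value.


XP = 100 * level^1.9, so level = (XP / 100)^(1/1.9)
= (5000 / 100)^(1/1.9)
= 50.0^0.5263
= 7.8378
Floor: level = 7

level 7


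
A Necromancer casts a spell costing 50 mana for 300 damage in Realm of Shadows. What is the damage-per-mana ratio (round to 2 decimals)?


Efficiency = damage / mana
= 300 / 50
= 6.00

6.00 dmg/mana
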